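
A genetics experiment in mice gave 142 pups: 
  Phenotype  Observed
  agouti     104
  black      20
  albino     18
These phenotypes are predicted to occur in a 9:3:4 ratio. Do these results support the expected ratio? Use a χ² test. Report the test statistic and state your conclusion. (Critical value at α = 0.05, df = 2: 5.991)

Under the 9:3:4 hypothesis (Σ ratio = 16, N = 142):
  agouti: 142 × 9/16 = 79.875
  black: 142 × 3/16 = 26.625
  albino: 142 × 4/16 = 35.5
χ² = Σ (O − E)² / E
  agouti: (104 − 79.875)² / 79.875 = 7.2866
  black: (20 − 26.625)² / 26.625 = 1.6485
  albino: (18 − 35.5)² / 35.5 = 8.6268
χ² = 7.2866 + 1.6485 + 8.6268 = 17.5619 ≈ 17.562
Degrees of freedom = 3 − 1 = 2; critical value at α = 0.05 is 5.991.
Since 17.562 > 5.991, we reject the null hypothesis — the data do not fit the 9:3:4 ratio.

17.562; not consistent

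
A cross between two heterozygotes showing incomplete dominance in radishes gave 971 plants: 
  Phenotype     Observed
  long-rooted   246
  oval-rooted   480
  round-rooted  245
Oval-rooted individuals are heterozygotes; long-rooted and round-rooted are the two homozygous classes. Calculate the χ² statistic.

With incomplete dominance, a heterozygote × heterozygote cross gives a 1:2:1 phenotypic ratio.
Total ratio parts = 4. Expected numbers out of 971:
  long-rooted: 971 × 1/4 = 242.75
  oval-rooted: 971 × 2/4 = 485.5
  round-rooted: 971 × 1/4 = 242.75
χ² = Σ (O − E)² / E
  long-rooted: (246 − 242.75)² / 242.75 = 0.0435
  oval-rooted: (480 − 485.5)² / 485.5 = 0.0623
  round-rooted: (245 − 242.75)² / 242.75 = 0.0209
χ² = 0.0435 + 0.0623 + 0.0209 = 0.1267 ≈ 0.127

0.127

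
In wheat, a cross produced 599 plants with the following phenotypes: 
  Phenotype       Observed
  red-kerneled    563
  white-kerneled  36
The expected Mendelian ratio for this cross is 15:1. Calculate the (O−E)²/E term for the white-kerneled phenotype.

0.055

Under the 15:1 hypothesis (Σ ratio = 16, N = 599):
  red-kerneled: 599 × 15/16 = 561.5625
  white-kerneled: 599 × 1/16 = 37.4375
Contribution of white-kerneled: (36 − 37.4375)² / 37.4375 = 0.0552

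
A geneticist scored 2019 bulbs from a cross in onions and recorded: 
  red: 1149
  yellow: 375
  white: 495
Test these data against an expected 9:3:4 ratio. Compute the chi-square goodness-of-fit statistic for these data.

0.378

Expected counts for N = 2019 under a 9:3:4 ratio (total parts = 16):
  red: 2019 × 9/16 = 1135.6875
  yellow: 2019 × 3/16 = 378.5625
  white: 2019 × 4/16 = 504.75
χ² = Σ (O − E)² / E
  red: (1149 − 1135.6875)² / 1135.6875 = 0.1560
  yellow: (375 − 378.5625)² / 378.5625 = 0.0335
  white: (495 − 504.75)² / 504.75 = 0.1883
χ² = 0.1560 + 0.0335 + 0.1883 = 0.3778 ≈ 0.378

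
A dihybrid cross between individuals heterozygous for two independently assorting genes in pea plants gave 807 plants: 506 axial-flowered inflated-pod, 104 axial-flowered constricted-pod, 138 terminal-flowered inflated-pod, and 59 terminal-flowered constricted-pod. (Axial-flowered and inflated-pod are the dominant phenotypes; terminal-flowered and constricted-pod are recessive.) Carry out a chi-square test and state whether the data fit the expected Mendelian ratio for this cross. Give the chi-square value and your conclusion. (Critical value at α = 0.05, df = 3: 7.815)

23.390; not consistent

A dihybrid F₂ with independent assortment and complete dominance at both loci gives a 9:3:3:1 phenotypic ratio.
Total ratio parts = 16. Expected numbers out of 807:
  axial-flowered inflated-pod: 807 × 9/16 = 453.9375
  axial-flowered constricted-pod: 807 × 3/16 = 151.3125
  terminal-flowered inflated-pod: 807 × 3/16 = 151.3125
  terminal-flowered constricted-pod: 807 × 1/16 = 50.4375
χ² = Σ (O − E)² / E
  axial-flowered inflated-pod: (506 − 453.9375)² / 453.9375 = 5.9711
  axial-flowered constricted-pod: (104 − 151.3125)² / 151.3125 = 14.7937
  terminal-flowered inflated-pod: (138 − 151.3125)² / 151.3125 = 1.1712
  terminal-flowered constricted-pod: (59 − 50.4375)² / 50.4375 = 1.4536
χ² = 5.9711 + 14.7937 + 1.1712 + 1.4536 = 23.3896 ≈ 23.390
Degrees of freedom = 4 − 1 = 3; critical value at α = 0.05 is 7.815.
Since 23.390 > 7.815, we reject the null hypothesis — the data do not fit the 9:3:3:1 ratio.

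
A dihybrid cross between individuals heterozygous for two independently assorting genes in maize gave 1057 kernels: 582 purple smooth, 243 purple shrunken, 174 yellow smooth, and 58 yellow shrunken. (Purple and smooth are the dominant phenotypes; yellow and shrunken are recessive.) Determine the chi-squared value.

14.334

A dihybrid F₂ with independent assortment and complete dominance at both loci gives a 9:3:3:1 phenotypic ratio.
Expected counts for N = 1057 under a 9:3:3:1 ratio (total parts = 16):
  purple smooth: 1057 × 9/16 = 594.5625
  purple shrunken: 1057 × 3/16 = 198.1875
  yellow smooth: 1057 × 3/16 = 198.1875
  yellow shrunken: 1057 × 1/16 = 66.0625
χ² = Σ (O − E)² / E
  purple smooth: (582 − 594.5625)² / 594.5625 = 0.2654
  purple shrunken: (243 − 198.1875)² / 198.1875 = 10.1326
  yellow smooth: (174 − 198.1875)² / 198.1875 = 2.9519
  yellow shrunken: (58 − 66.0625)² / 66.0625 = 0.9840
χ² = 0.2654 + 10.1326 + 2.9519 + 0.9840 = 14.3339 ≈ 14.334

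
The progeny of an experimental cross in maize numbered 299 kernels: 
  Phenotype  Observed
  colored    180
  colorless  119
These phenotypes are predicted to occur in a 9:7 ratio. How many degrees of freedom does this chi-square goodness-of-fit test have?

1

A goodness-of-fit test with 2 phenotype classes has df = 2 − 1 = 1.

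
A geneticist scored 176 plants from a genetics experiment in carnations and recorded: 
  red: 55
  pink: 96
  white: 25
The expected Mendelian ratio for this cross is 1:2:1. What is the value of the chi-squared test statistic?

11.682

Expected counts for N = 176 under a 1:2:1 ratio (total parts = 4):
  red: 176 × 1/4 = 44
  pink: 176 × 2/4 = 88
  white: 176 × 1/4 = 44
χ² = Σ (O − E)² / E
  red: (55 − 44)² / 44 = 2.7500
  pink: (96 − 88)² / 88 = 0.7273
  white: (25 − 44)² / 44 = 8.2045
χ² = 2.7500 + 0.7273 + 8.2045 = 11.6818 ≈ 11.682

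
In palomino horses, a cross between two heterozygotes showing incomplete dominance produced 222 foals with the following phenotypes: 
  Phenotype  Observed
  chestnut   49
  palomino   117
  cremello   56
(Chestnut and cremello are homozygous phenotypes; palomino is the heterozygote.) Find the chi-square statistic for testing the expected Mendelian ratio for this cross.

With incomplete dominance, a heterozygote × heterozygote cross gives a 1:2:1 phenotypic ratio.
Total ratio parts = 4. Expected numbers out of 222:
  chestnut: 222 × 1/4 = 55.5
  palomino: 222 × 2/4 = 111
  cremello: 222 × 1/4 = 55.5
χ² = Σ (O − E)² / E
  chestnut: (49 − 55.5)² / 55.5 = 0.7613
  palomino: (117 − 111)² / 111 = 0.3243
  cremello: (56 − 55.5)² / 55.5 = 0.0045
χ² = 0.7613 + 0.3243 + 0.0045 = 1.0901 ≈ 1.090

1.090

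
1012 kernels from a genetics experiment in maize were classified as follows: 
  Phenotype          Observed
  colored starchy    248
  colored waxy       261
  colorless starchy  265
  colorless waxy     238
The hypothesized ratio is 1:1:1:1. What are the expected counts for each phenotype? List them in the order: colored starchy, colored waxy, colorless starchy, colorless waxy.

253, 253, 253, 253

Under the 1:1:1:1 hypothesis (Σ ratio = 4, N = 1012):
  colored starchy: 1012 × 1/4 = 253
  colored waxy: 1012 × 1/4 = 253
  colorless starchy: 1012 × 1/4 = 253
  colorless waxy: 1012 × 1/4 = 253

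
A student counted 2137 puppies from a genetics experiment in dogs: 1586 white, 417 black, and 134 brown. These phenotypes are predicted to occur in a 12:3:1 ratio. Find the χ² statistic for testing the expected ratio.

0.841

Total ratio parts = 16. Expected numbers out of 2137:
  white: 2137 × 12/16 = 1602.75
  black: 2137 × 3/16 = 400.6875
  brown: 2137 × 1/16 = 133.5625
χ² = Σ (O − E)² / E
  white: (1586 − 1602.75)² / 1602.75 = 0.1751
  black: (417 − 400.6875)² / 400.6875 = 0.6641
  brown: (134 − 133.5625)² / 133.5625 = 0.0014
χ² = 0.1751 + 0.6641 + 0.0014 = 0.8406 ≈ 0.841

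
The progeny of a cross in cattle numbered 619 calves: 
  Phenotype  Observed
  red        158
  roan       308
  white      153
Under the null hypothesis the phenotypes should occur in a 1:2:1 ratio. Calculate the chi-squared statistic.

Total ratio parts = 4. Expected numbers out of 619:
  red: 619 × 1/4 = 154.75
  roan: 619 × 2/4 = 309.5
  white: 619 × 1/4 = 154.75
χ² = Σ (O − E)² / E
  red: (158 − 154.75)² / 154.75 = 0.0683
  roan: (308 − 309.5)² / 309.5 = 0.0073
  white: (153 − 154.75)² / 154.75 = 0.0198
χ² = 0.0683 + 0.0073 + 0.0198 = 0.0954 ≈ 0.095

0.095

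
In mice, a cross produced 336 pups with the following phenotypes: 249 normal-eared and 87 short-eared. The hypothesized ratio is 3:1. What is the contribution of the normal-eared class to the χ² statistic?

The 3:1 ratio has 4 parts, so with N = 336 the expected counts are:
  normal-eared: 336 × 3/4 = 252
  short-eared: 336 × 1/4 = 84
Contribution of normal-eared: (249 − 252)² / 252 = 0.0357

0.036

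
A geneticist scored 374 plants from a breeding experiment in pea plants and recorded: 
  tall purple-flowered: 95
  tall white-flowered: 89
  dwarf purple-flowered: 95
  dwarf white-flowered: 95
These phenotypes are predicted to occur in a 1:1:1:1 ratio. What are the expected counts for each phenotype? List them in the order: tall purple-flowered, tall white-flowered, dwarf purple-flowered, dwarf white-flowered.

93.5, 93.5, 93.5, 93.5

The 1:1:1:1 ratio has 4 parts, so with N = 374 the expected counts are:
  tall purple-flowered: 374 × 1/4 = 93.5
  tall white-flowered: 374 × 1/4 = 93.5
  dwarf purple-flowered: 374 × 1/4 = 93.5
  dwarf white-flowered: 374 × 1/4 = 93.5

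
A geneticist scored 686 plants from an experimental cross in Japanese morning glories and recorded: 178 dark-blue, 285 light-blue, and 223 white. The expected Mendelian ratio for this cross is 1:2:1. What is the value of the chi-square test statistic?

25.519

Total ratio parts = 4. Expected numbers out of 686:
  dark-blue: 686 × 1/4 = 171.5
  light-blue: 686 × 2/4 = 343
  white: 686 × 1/4 = 171.5
χ² = Σ (O − E)² / E
  dark-blue: (178 − 171.5)² / 171.5 = 0.2464
  light-blue: (285 − 343)² / 343 = 9.8076
  white: (223 − 171.5)² / 171.5 = 15.4650
χ² = 0.2464 + 9.8076 + 15.4650 = 25.519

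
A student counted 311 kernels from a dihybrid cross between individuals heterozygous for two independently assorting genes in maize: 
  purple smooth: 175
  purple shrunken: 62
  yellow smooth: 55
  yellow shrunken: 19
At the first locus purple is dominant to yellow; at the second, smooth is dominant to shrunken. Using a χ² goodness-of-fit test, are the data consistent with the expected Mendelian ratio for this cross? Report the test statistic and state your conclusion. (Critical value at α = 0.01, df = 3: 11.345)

A dihybrid F₂ with independent assortment and complete dominance at both loci gives a 9:3:3:1 phenotypic ratio.
Total ratio parts = 16. Expected numbers out of 311:
  purple smooth: 311 × 9/16 = 174.9375
  purple shrunken: 311 × 3/16 = 58.3125
  yellow smooth: 311 × 3/16 = 58.3125
  yellow shrunken: 311 × 1/16 = 19.4375
χ² = Σ (O − E)² / E
  purple smooth: (175 − 174.9375)² / 174.9375 = 0.0000
  purple shrunken: (62 − 58.3125)² / 58.3125 = 0.2332
  yellow smooth: (55 − 58.3125)² / 58.3125 = 0.1882
  yellow shrunken: (19 − 19.4375)² / 19.4375 = 0.0098
χ² = 0.0000 + 0.2332 + 0.1882 + 0.0098 = 0.4312 ≈ 0.431
Degrees of freedom = 4 − 1 = 3; critical value at α = 0.01 is 11.345.
Since 0.431 < 11.345, we fail to reject the null hypothesis — the data are consistent with the 9:3:3:1 ratio.

0.431; consistent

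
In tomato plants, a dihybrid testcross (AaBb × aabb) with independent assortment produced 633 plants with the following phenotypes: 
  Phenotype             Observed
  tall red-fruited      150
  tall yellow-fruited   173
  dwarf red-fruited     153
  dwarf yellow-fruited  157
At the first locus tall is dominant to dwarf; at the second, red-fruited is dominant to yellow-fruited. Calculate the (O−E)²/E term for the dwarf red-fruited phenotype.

A dihybrid testcross with independent assortment gives a 1:1:1:1 ratio.
Total ratio parts = 4. Expected numbers out of 633:
  tall red-fruited: 633 × 1/4 = 158.25
  tall yellow-fruited: 633 × 1/4 = 158.25
  dwarf red-fruited: 633 × 1/4 = 158.25
  dwarf yellow-fruited: 633 × 1/4 = 158.25
Contribution of dwarf red-fruited: (153 − 158.25)² / 158.25 = 0.1742

0.174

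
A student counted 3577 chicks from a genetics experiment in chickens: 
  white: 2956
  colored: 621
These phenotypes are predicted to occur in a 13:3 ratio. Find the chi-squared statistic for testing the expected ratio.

4.531

Under the 13:3 hypothesis (Σ ratio = 16, N = 3577):
  white: 3577 × 13/16 = 2906.3125
  colored: 3577 × 3/16 = 670.6875
χ² = Σ (O − E)² / E
  white: (2956 − 2906.3125)² / 2906.3125 = 0.8495
  colored: (621 − 670.6875)² / 670.6875 = 3.6811
χ² = 0.8495 + 3.6811 = 4.5306 ≈ 4.531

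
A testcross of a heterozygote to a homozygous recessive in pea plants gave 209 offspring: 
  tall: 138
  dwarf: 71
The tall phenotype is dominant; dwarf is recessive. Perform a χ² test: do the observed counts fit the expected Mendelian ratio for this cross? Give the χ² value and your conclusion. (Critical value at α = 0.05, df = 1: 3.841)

A testcross of a heterozygote (Aa × aa) gives a 1:1 phenotypic ratio.
The 1:1 ratio has 2 parts, so with N = 209 the expected counts are:
  tall: 209 × 1/2 = 104.5
  dwarf: 209 × 1/2 = 104.5
χ² = Σ (O − E)² / E
  tall: (138 − 104.5)² / 104.5 = 10.7392
  dwarf: (71 − 104.5)² / 104.5 = 10.7392
χ² = 10.7392 + 10.7392 = 21.4784 ≈ 21.478
Degrees of freedom = 2 − 1 = 1; critical value at α = 0.05 is 3.841.
Since 21.478 > 3.841, we reject the null hypothesis — the data do not fit the 1:1 ratio.

21.478; not consistent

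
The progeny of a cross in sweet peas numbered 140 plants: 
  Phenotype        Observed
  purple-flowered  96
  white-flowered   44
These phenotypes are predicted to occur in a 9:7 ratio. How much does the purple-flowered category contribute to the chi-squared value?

3.779

Total ratio parts = 16. Expected numbers out of 140:
  purple-flowered: 140 × 9/16 = 78.75
  white-flowered: 140 × 7/16 = 61.25
Contribution of purple-flowered: (96 − 78.75)² / 78.75 = 3.7786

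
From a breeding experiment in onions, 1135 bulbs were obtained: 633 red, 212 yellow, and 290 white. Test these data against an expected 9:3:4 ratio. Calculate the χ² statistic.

Total ratio parts = 16. Expected numbers out of 1135:
  red: 1135 × 9/16 = 638.4375
  yellow: 1135 × 3/16 = 212.8125
  white: 1135 × 4/16 = 283.75
χ² = Σ (O − E)² / E
  red: (633 − 638.4375)² / 638.4375 = 0.0463
  yellow: (212 − 212.8125)² / 212.8125 = 0.0031
  white: (290 − 283.75)² / 283.75 = 0.1377
χ² = 0.0463 + 0.0031 + 0.1377 = 0.1871 ≈ 0.187

0.187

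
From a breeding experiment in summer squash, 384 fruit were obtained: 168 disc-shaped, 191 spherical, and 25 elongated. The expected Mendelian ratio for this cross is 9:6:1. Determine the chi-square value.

26.049

The 9:6:1 ratio has 16 parts, so with N = 384 the expected counts are:
  disc-shaped: 384 × 9/16 = 216
  spherical: 384 × 6/16 = 144
  elongated: 384 × 1/16 = 24
χ² = Σ (O − E)² / E
  disc-shaped: (168 − 216)² / 216 = 10.6667
  spherical: (191 − 144)² / 144 = 15.3403
  elongated: (25 − 24)² / 24 = 0.0417
χ² = 10.6667 + 15.3403 + 0.0417 = 26.0487 ≈ 26.049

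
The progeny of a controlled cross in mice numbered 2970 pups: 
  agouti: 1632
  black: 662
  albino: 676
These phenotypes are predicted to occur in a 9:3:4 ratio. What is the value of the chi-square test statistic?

The 9:3:4 ratio has 16 parts, so with N = 2970 the expected counts are:
  agouti: 2970 × 9/16 = 1670.625
  black: 2970 × 3/16 = 556.875
  albino: 2970 × 4/16 = 742.5
χ² = Σ (O − E)² / E
  agouti: (1632 − 1670.625)² / 1670.625 = 0.8930
  black: (662 − 556.875)² / 556.875 = 19.8451
  albino: (676 − 742.5)² / 742.5 = 5.9559
χ² = 0.8930 + 19.8451 + 5.9559 = 26.694

26.694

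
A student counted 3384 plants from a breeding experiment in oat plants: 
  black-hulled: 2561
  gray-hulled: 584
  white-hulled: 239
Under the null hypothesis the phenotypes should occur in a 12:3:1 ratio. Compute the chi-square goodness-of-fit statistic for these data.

7.803

Total ratio parts = 16. Expected numbers out of 3384:
  black-hulled: 3384 × 12/16 = 2538
  gray-hulled: 3384 × 3/16 = 634.5
  white-hulled: 3384 × 1/16 = 211.5
χ² = Σ (O − E)² / E
  black-hulled: (2561 − 2538)² / 2538 = 0.2084
  gray-hulled: (584 − 634.5)² / 634.5 = 4.0193
  white-hulled: (239 − 211.5)² / 211.5 = 3.5757
χ² = 0.2084 + 4.0193 + 3.5757 = 7.8034 ≈ 7.803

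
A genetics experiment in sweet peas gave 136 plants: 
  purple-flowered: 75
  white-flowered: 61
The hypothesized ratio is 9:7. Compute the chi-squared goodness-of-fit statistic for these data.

0.067

Expected counts for N = 136 under a 9:7 ratio (total parts = 16):
  purple-flowered: 136 × 9/16 = 76.5
  white-flowered: 136 × 7/16 = 59.5
χ² = Σ (O − E)² / E
  purple-flowered: (75 − 76.5)² / 76.5 = 0.0294
  white-flowered: (61 − 59.5)² / 59.5 = 0.0378
χ² = 0.0294 + 0.0378 = 0.0672 ≈ 0.067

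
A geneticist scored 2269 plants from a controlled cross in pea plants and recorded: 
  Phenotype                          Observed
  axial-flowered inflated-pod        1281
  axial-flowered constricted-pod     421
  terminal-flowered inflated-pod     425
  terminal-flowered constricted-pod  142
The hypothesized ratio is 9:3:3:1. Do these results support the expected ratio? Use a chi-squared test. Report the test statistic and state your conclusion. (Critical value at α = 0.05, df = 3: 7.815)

Under the 9:3:3:1 hypothesis (Σ ratio = 16, N = 2269):
  axial-flowered inflated-pod: 2269 × 9/16 = 1276.3125
  axial-flowered constricted-pod: 2269 × 3/16 = 425.4375
  terminal-flowered inflated-pod: 2269 × 3/16 = 425.4375
  terminal-flowered constricted-pod: 2269 × 1/16 = 141.8125
χ² = Σ (O − E)² / E
  axial-flowered inflated-pod: (1281 − 1276.3125)² / 1276.3125 = 0.0172
  axial-flowered constricted-pod: (421 − 425.4375)² / 425.4375 = 0.0463
  terminal-flowered inflated-pod: (425 − 425.4375)² / 425.4375 = 0.0004
  terminal-flowered constricted-pod: (142 − 141.8125)² / 141.8125 = 0.0002
χ² = 0.0172 + 0.0463 + 0.0004 + 0.0002 = 0.0641 ≈ 0.064
Degrees of freedom = 4 − 1 = 3; critical value at α = 0.05 is 7.815.
Since 0.064 < 7.815, we fail to reject the null hypothesis — the data are consistent with the 9:3:3:1 ratio.

0.064; consistent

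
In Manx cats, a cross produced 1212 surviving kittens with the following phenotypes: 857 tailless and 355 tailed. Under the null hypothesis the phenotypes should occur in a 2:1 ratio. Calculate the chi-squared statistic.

The 2:1 ratio has 3 parts, so with N = 1212 the expected counts are:
  tailless: 1212 × 2/3 = 808
  tailed: 1212 × 1/3 = 404
χ² = Σ (O − E)² / E
  tailless: (857 − 808)² / 808 = 2.9715
  tailed: (355 − 404)² / 404 = 5.9431
χ² = 2.9715 + 5.9431 = 8.9146 ≈ 8.915

8.915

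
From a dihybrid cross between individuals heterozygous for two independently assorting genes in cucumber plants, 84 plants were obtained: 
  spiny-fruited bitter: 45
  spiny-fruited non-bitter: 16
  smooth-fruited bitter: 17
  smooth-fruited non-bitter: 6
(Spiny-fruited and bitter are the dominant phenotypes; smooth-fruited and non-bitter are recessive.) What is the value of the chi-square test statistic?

A dihybrid F₂ with independent assortment and complete dominance at both loci gives a 9:3:3:1 phenotypic ratio.
Under the 9:3:3:1 hypothesis (Σ ratio = 16, N = 84):
  spiny-fruited bitter: 84 × 9/16 = 47.25
  spiny-fruited non-bitter: 84 × 3/16 = 15.75
  smooth-fruited bitter: 84 × 3/16 = 15.75
  smooth-fruited non-bitter: 84 × 1/16 = 5.25
χ² = Σ (O − E)² / E
  spiny-fruited bitter: (45 − 47.25)² / 47.25 = 0.1071
  spiny-fruited non-bitter: (16 − 15.75)² / 15.75 = 0.0040
  smooth-fruited bitter: (17 − 15.75)² / 15.75 = 0.0992
  smooth-fruited non-bitter: (6 − 5.25)² / 5.25 = 0.1071
χ² = 0.1071 + 0.0040 + 0.0992 + 0.1071 = 0.3174 ≈ 0.317

0.317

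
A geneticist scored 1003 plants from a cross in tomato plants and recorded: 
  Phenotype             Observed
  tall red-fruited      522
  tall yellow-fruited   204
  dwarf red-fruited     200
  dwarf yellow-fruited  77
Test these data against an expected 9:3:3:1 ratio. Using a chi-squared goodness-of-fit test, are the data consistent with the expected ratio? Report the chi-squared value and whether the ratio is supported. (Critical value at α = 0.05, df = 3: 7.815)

8.531; not consistent

The 9:3:3:1 ratio has 16 parts, so with N = 1003 the expected counts are:
  tall red-fruited: 1003 × 9/16 = 564.1875
  tall yellow-fruited: 1003 × 3/16 = 188.0625
  dwarf red-fruited: 1003 × 3/16 = 188.0625
  dwarf yellow-fruited: 1003 × 1/16 = 62.6875
χ² = Σ (O − E)² / E
  tall red-fruited: (522 − 564.1875)² / 564.1875 = 3.1546
  tall yellow-fruited: (204 − 188.0625)² / 188.0625 = 1.3506
  dwarf red-fruited: (200 − 188.0625)² / 188.0625 = 0.7577
  dwarf yellow-fruited: (77 − 62.6875)² / 62.6875 = 3.2678
χ² = 3.1546 + 1.3506 + 0.7577 + 3.2678 = 8.5307 ≈ 8.531
Degrees of freedom = 4 − 1 = 3; critical value at α = 0.05 is 7.815.
Since 8.531 > 7.815, we reject the null hypothesis — the data do not fit the 9:3:3:1 ratio.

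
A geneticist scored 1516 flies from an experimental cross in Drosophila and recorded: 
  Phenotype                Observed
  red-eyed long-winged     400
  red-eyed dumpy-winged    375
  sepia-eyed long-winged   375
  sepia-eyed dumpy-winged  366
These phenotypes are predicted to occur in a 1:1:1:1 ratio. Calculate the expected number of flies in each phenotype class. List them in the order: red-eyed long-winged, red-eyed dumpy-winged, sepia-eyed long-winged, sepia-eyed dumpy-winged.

Under the 1:1:1:1 hypothesis (Σ ratio = 4, N = 1516):
  red-eyed long-winged: 1516 × 1/4 = 379
  red-eyed dumpy-winged: 1516 × 1/4 = 379
  sepia-eyed long-winged: 1516 × 1/4 = 379
  sepia-eyed dumpy-winged: 1516 × 1/4 = 379

379, 379, 379, 379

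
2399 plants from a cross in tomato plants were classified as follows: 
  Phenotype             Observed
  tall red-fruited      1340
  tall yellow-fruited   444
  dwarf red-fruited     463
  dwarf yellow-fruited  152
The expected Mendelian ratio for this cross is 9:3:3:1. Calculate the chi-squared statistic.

The 9:3:3:1 ratio has 16 parts, so with N = 2399 the expected counts are:
  tall red-fruited: 2399 × 9/16 = 1349.4375
  tall yellow-fruited: 2399 × 3/16 = 449.8125
  dwarf red-fruited: 2399 × 3/16 = 449.8125
  dwarf yellow-fruited: 2399 × 1/16 = 149.9375
χ² = Σ (O − E)² / E
  tall red-fruited: (1340 − 1349.4375)² / 1349.4375 = 0.0660
  tall yellow-fruited: (444 − 449.8125)² / 449.8125 = 0.0751
  dwarf red-fruited: (463 − 449.8125)² / 449.8125 = 0.3866
  dwarf yellow-fruited: (152 − 149.9375)² / 149.9375 = 0.0284
χ² = 0.0660 + 0.0751 + 0.3866 + 0.0284 = 0.5561 ≈ 0.556

0.556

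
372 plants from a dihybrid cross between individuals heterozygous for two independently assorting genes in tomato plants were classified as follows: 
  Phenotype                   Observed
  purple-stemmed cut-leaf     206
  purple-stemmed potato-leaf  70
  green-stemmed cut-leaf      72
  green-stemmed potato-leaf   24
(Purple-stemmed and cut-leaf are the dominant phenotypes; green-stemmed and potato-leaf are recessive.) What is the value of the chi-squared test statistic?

0.148

A dihybrid F₂ with independent assortment and complete dominance at both loci gives a 9:3:3:1 phenotypic ratio.
Total ratio parts = 16. Expected numbers out of 372:
  purple-stemmed cut-leaf: 372 × 9/16 = 209.25
  purple-stemmed potato-leaf: 372 × 3/16 = 69.75
  green-stemmed cut-leaf: 372 × 3/16 = 69.75
  green-stemmed potato-leaf: 372 × 1/16 = 23.25
χ² = Σ (O − E)² / E
  purple-stemmed cut-leaf: (206 − 209.25)² / 209.25 = 0.0505
  purple-stemmed potato-leaf: (70 − 69.75)² / 69.75 = 0.0009
  green-stemmed cut-leaf: (72 − 69.75)² / 69.75 = 0.0726
  green-stemmed potato-leaf: (24 − 23.25)² / 23.25 = 0.0242
χ² = 0.0505 + 0.0009 + 0.0726 + 0.0242 = 0.1482 ≈ 0.148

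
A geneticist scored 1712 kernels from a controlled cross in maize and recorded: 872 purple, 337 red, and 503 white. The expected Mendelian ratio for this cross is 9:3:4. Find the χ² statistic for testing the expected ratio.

22.539

The 9:3:4 ratio has 16 parts, so with N = 1712 the expected counts are:
  purple: 1712 × 9/16 = 963
  red: 1712 × 3/16 = 321
  white: 1712 × 4/16 = 428
χ² = Σ (O − E)² / E
  purple: (872 − 963)² / 963 = 8.5992
  red: (337 − 321)² / 321 = 0.7975
  white: (503 − 428)² / 428 = 13.1425
χ² = 8.5992 + 0.7975 + 13.1425 = 22.5392 ≈ 22.539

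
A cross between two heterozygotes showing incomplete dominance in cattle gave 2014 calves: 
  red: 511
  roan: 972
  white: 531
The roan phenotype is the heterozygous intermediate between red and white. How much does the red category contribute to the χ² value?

With incomplete dominance, a heterozygote × heterozygote cross gives a 1:2:1 phenotypic ratio.
Total ratio parts = 4. Expected numbers out of 2014:
  red: 2014 × 1/4 = 503.5
  roan: 2014 × 2/4 = 1007
  white: 2014 × 1/4 = 503.5
Contribution of red: (511 − 503.5)² / 503.5 = 0.1117

0.112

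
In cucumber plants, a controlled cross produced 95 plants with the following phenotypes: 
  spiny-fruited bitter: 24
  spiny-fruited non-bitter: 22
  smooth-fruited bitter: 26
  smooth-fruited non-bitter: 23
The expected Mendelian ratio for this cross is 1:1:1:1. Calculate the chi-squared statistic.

Expected counts for N = 95 under a 1:1:1:1 ratio (total parts = 4):
  spiny-fruited bitter: 95 × 1/4 = 23.75
  spiny-fruited non-bitter: 95 × 1/4 = 23.75
  smooth-fruited bitter: 95 × 1/4 = 23.75
  smooth-fruited non-bitter: 95 × 1/4 = 23.75
χ² = Σ (O − E)² / E
  spiny-fruited bitter: (24 − 23.75)² / 23.75 = 0.0026
  spiny-fruited non-bitter: (22 − 23.75)² / 23.75 = 0.1289
  smooth-fruited bitter: (26 − 23.75)² / 23.75 = 0.2132
  smooth-fruited non-bitter: (23 − 23.75)² / 23.75 = 0.0237
χ² = 0.0026 + 0.1289 + 0.2132 + 0.0237 = 0.3684 ≈ 0.368

0.368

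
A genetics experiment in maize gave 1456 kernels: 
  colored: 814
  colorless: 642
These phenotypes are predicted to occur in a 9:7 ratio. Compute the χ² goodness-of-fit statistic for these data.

0.070

The 9:7 ratio has 16 parts, so with N = 1456 the expected counts are:
  colored: 1456 × 9/16 = 819
  colorless: 1456 × 7/16 = 637
χ² = Σ (O − E)² / E
  colored: (814 − 819)² / 819 = 0.0305
  colorless: (642 − 637)² / 637 = 0.0392
χ² = 0.0305 + 0.0392 = 0.0697 ≈ 0.070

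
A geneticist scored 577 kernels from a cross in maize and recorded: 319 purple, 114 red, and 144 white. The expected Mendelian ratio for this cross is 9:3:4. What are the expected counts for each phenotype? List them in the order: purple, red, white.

324.5625, 108.1875, 144.25

Total ratio parts = 16. Expected numbers out of 577:
  purple: 577 × 9/16 = 324.5625
  red: 577 × 3/16 = 108.1875
  white: 577 × 4/16 = 144.25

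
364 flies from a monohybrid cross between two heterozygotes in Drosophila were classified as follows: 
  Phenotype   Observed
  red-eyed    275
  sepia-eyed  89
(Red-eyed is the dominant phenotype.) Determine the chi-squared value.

0.059

For a monohybrid cross between heterozygotes with complete dominance, the expected phenotypic ratio is 3:1.
Under the 3:1 hypothesis (Σ ratio = 4, N = 364):
  red-eyed: 364 × 3/4 = 273
  sepia-eyed: 364 × 1/4 = 91
χ² = Σ (O − E)² / E
  red-eyed: (275 − 273)² / 273 = 0.0147
  sepia-eyed: (89 − 91)² / 91 = 0.0440
χ² = 0.0147 + 0.0440 = 0.0587 ≈ 0.059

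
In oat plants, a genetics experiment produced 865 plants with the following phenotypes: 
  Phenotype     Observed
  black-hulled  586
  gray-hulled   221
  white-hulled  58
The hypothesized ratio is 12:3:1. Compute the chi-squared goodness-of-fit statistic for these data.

The 12:3:1 ratio has 16 parts, so with N = 865 the expected counts are:
  black-hulled: 865 × 12/16 = 648.75
  gray-hulled: 865 × 3/16 = 162.1875
  white-hulled: 865 × 1/16 = 54.0625
χ² = Σ (O − E)² / E
  black-hulled: (586 − 648.75)² / 648.75 = 6.0695
  gray-hulled: (221 − 162.1875)² / 162.1875 = 21.3266
  white-hulled: (58 − 54.0625)² / 54.0625 = 0.2868
χ² = 6.0695 + 21.3266 + 0.2868 = 27.6829 ≈ 27.683

27.683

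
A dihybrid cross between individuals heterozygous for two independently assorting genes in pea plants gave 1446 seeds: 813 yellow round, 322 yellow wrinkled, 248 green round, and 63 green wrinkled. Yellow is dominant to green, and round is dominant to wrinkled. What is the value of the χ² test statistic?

19.811

A dihybrid F₂ with independent assortment and complete dominance at both loci gives a 9:3:3:1 phenotypic ratio.
The 9:3:3:1 ratio has 16 parts, so with N = 1446 the expected counts are:
  yellow round: 1446 × 9/16 = 813.375
  yellow wrinkled: 1446 × 3/16 = 271.125
  green round: 1446 × 3/16 = 271.125
  green wrinkled: 1446 × 1/16 = 90.375
χ² = Σ (O − E)² / E
  yellow round: (813 − 813.375)² / 813.375 = 0.0002
  yellow wrinkled: (322 − 271.125)² / 271.125 = 9.5464
  green round: (248 − 271.125)² / 271.125 = 1.9724
  green wrinkled: (63 − 90.375)² / 90.375 = 8.2920
χ² = 0.0002 + 9.5464 + 1.9724 + 8.2920 = 19.811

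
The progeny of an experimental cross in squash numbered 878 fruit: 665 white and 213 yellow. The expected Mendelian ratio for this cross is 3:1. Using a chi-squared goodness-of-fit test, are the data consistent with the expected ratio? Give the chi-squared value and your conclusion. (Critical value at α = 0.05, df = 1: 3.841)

0.257; consistent

The 3:1 ratio has 4 parts, so with N = 878 the expected counts are:
  white: 878 × 3/4 = 658.5
  yellow: 878 × 1/4 = 219.5
χ² = Σ (O − E)² / E
  white: (665 − 658.5)² / 658.5 = 0.0642
  yellow: (213 − 219.5)² / 219.5 = 0.1925
χ² = 0.0642 + 0.1925 = 0.2567 ≈ 0.257
Degrees of freedom = 2 − 1 = 1; critical value at α = 0.05 is 3.841.
Since 0.257 < 3.841, we fail to reject the null hypothesis — the data are consistent with the 3:1 ratio.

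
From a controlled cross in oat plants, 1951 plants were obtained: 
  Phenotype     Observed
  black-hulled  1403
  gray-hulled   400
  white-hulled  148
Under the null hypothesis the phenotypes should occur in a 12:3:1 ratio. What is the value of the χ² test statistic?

11.246

Under the 12:3:1 hypothesis (Σ ratio = 16, N = 1951):
  black-hulled: 1951 × 12/16 = 1463.25
  gray-hulled: 1951 × 3/16 = 365.8125
  white-hulled: 1951 × 1/16 = 121.9375
χ² = Σ (O − E)² / E
  black-hulled: (1403 − 1463.25)² / 1463.25 = 2.4808
  gray-hulled: (400 − 365.8125)² / 365.8125 = 3.1950
  white-hulled: (148 − 121.9375)² / 121.9375 = 5.5705
χ² = 2.4808 + 3.1950 + 5.5705 = 11.2463 ≈ 11.246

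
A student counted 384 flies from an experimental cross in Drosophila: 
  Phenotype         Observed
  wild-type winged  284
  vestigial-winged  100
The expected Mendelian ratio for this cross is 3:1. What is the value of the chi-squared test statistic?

Total ratio parts = 4. Expected numbers out of 384:
  wild-type winged: 384 × 3/4 = 288
  vestigial-winged: 384 × 1/4 = 96
χ² = Σ (O − E)² / E
  wild-type winged: (284 − 288)² / 288 = 0.0556
  vestigial-winged: (100 − 96)² / 96 = 0.1667
χ² = 0.0556 + 0.1667 = 0.2223 ≈ 0.222

0.222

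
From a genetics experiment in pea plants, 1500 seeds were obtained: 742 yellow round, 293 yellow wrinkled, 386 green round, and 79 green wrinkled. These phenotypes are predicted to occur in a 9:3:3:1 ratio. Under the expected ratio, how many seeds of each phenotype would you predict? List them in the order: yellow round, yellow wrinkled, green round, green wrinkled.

Total ratio parts = 16. Expected numbers out of 1500:
  yellow round: 1500 × 9/16 = 843.75
  yellow wrinkled: 1500 × 3/16 = 281.25
  green round: 1500 × 3/16 = 281.25
  green wrinkled: 1500 × 1/16 = 93.75

843.75, 281.25, 281.25, 93.75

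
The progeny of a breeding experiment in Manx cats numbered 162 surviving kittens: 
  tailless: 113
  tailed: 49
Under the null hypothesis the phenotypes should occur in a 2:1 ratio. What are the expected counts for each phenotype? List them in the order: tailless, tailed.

Total ratio parts = 3. Expected numbers out of 162:
  tailless: 162 × 2/3 = 108
  tailed: 162 × 1/3 = 54

108, 54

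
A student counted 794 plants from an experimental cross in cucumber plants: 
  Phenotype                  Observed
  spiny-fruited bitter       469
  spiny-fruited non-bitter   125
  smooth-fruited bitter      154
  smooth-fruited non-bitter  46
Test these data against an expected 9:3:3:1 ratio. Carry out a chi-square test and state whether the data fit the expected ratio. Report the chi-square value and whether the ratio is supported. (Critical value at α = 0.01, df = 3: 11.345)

Total ratio parts = 16. Expected numbers out of 794:
  spiny-fruited bitter: 794 × 9/16 = 446.625
  spiny-fruited non-bitter: 794 × 3/16 = 148.875
  smooth-fruited bitter: 794 × 3/16 = 148.875
  smooth-fruited non-bitter: 794 × 1/16 = 49.625
χ² = Σ (O − E)² / E
  spiny-fruited bitter: (469 − 446.625)² / 446.625 = 1.1209
  spiny-fruited non-bitter: (125 − 148.875)² / 148.875 = 3.8288
  smooth-fruited bitter: (154 − 148.875)² / 148.875 = 0.1764
  smooth-fruited non-bitter: (46 − 49.625)² / 49.625 = 0.2648
χ² = 1.1209 + 3.8288 + 0.1764 + 0.2648 = 5.3909 ≈ 5.391
Degrees of freedom = 4 − 1 = 3; critical value at α = 0.01 is 11.345.
Since 5.391 < 11.345, we fail to reject the null hypothesis — the data are consistent with the 9:3:3:1 ratio.

5.391; consistent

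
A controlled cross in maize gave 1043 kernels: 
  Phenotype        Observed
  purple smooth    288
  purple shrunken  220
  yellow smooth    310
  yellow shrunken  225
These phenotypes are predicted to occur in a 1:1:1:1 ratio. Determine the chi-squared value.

23.420

The 1:1:1:1 ratio has 4 parts, so with N = 1043 the expected counts are:
  purple smooth: 1043 × 1/4 = 260.75
  purple shrunken: 1043 × 1/4 = 260.75
  yellow smooth: 1043 × 1/4 = 260.75
  yellow shrunken: 1043 × 1/4 = 260.75
χ² = Σ (O − E)² / E
  purple smooth: (288 − 260.75)² / 260.75 = 2.8478
  purple shrunken: (220 − 260.75)² / 260.75 = 6.3684
  yellow smooth: (310 − 260.75)² / 260.75 = 9.3023
  yellow shrunken: (225 − 260.75)² / 260.75 = 4.9015
χ² = 2.8478 + 6.3684 + 9.3023 + 4.9015 = 23.420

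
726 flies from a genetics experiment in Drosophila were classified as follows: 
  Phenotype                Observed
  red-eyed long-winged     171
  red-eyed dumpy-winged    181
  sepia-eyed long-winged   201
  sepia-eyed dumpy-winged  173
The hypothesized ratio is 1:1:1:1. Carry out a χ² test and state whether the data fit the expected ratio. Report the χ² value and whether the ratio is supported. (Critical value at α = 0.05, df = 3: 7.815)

3.102; consistent

Total ratio parts = 4. Expected numbers out of 726:
  red-eyed long-winged: 726 × 1/4 = 181.5
  red-eyed dumpy-winged: 726 × 1/4 = 181.5
  sepia-eyed long-winged: 726 × 1/4 = 181.5
  sepia-eyed dumpy-winged: 726 × 1/4 = 181.5
χ² = Σ (O − E)² / E
  red-eyed long-winged: (171 − 181.5)² / 181.5 = 0.6074
  red-eyed dumpy-winged: (181 − 181.5)² / 181.5 = 0.0014
  sepia-eyed long-winged: (201 − 181.5)² / 181.5 = 2.0950
  sepia-eyed dumpy-winged: (173 − 181.5)² / 181.5 = 0.3981
χ² = 0.6074 + 0.0014 + 2.0950 + 0.3981 = 3.1019 ≈ 3.102
Degrees of freedom = 4 − 1 = 3; critical value at α = 0.05 is 7.815.
Since 3.102 < 7.815, we fail to reject the null hypothesis — the data are consistent with the 1:1:1:1 ratio.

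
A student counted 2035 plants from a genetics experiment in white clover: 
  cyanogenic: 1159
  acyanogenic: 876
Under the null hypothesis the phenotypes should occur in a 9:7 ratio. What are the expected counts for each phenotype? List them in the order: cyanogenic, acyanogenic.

The 9:7 ratio has 16 parts, so with N = 2035 the expected counts are:
  cyanogenic: 2035 × 9/16 = 1144.6875
  acyanogenic: 2035 × 7/16 = 890.3125

1144.6875, 890.3125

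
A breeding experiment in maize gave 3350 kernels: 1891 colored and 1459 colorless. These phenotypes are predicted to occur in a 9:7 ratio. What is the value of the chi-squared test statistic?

0.053

Expected counts for N = 3350 under a 9:7 ratio (total parts = 16):
  colored: 3350 × 9/16 = 1884.375
  colorless: 3350 × 7/16 = 1465.625
χ² = Σ (O − E)² / E
  colored: (1891 − 1884.375)² / 1884.375 = 0.0233
  colorless: (1459 − 1465.625)² / 1465.625 = 0.0299
χ² = 0.0233 + 0.0299 = 0.0532 ≈ 0.053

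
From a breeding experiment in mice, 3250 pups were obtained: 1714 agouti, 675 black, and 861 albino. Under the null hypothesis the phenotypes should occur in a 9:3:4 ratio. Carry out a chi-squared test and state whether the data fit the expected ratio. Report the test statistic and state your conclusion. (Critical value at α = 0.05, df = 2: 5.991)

17.087; not consistent

Total ratio parts = 16. Expected numbers out of 3250:
  agouti: 3250 × 9/16 = 1828.125
  black: 3250 × 3/16 = 609.375
  albino: 3250 × 4/16 = 812.5
χ² = Σ (O − E)² / E
  agouti: (1714 − 1828.125)² / 1828.125 = 7.1245
  black: (675 − 609.375)² / 609.375 = 7.0673
  albino: (861 − 812.5)² / 812.5 = 2.8951
χ² = 7.1245 + 7.0673 + 2.8951 = 17.0869 ≈ 17.087
Degrees of freedom = 3 − 1 = 2; critical value at α = 0.05 is 5.991.
Since 17.087 > 5.991, we reject the null hypothesis — the data do not fit the 9:3:4 ratio.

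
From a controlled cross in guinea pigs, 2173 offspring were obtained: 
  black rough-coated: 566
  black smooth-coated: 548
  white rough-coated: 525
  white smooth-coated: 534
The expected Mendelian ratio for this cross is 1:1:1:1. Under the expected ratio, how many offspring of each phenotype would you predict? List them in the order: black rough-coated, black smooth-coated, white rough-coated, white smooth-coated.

Expected counts for N = 2173 under a 1:1:1:1 ratio (total parts = 4):
  black rough-coated: 2173 × 1/4 = 543.25
  black smooth-coated: 2173 × 1/4 = 543.25
  white rough-coated: 2173 × 1/4 = 543.25
  white smooth-coated: 2173 × 1/4 = 543.25

543.25, 543.25, 543.25, 543.25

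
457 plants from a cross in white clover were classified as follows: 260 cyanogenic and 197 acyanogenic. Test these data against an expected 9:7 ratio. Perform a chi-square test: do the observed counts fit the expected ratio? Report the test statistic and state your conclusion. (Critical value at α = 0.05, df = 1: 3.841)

The 9:7 ratio has 16 parts, so with N = 457 the expected counts are:
  cyanogenic: 457 × 9/16 = 257.0625
  acyanogenic: 457 × 7/16 = 199.9375
χ² = Σ (O − E)² / E
  cyanogenic: (260 − 257.0625)² / 257.0625 = 0.0336
  acyanogenic: (197 − 199.9375)² / 199.9375 = 0.0432
χ² = 0.0336 + 0.0432 = 0.0768 ≈ 0.077
Degrees of freedom = 2 − 1 = 1; critical value at α = 0.05 is 3.841.
Since 0.077 < 3.841, we fail to reject the null hypothesis — the data are consistent with the 9:7 ratio.

0.077; consistent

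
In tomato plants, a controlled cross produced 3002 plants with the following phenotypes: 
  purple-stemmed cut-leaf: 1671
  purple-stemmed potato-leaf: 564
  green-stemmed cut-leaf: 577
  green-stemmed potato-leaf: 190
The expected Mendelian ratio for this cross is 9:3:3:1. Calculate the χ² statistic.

Under the 9:3:3:1 hypothesis (Σ ratio = 16, N = 3002):
  purple-stemmed cut-leaf: 3002 × 9/16 = 1688.625
  purple-stemmed potato-leaf: 3002 × 3/16 = 562.875
  green-stemmed cut-leaf: 3002 × 3/16 = 562.875
  green-stemmed potato-leaf: 3002 × 1/16 = 187.625
χ² = Σ (O − E)² / E
  purple-stemmed cut-leaf: (1671 − 1688.625)² / 1688.625 = 0.1840
  purple-stemmed potato-leaf: (564 − 562.875)² / 562.875 = 0.0022
  green-stemmed cut-leaf: (577 − 562.875)² / 562.875 = 0.3545
  green-stemmed potato-leaf: (190 − 187.625)² / 187.625 = 0.0301
χ² = 0.1840 + 0.0022 + 0.3545 + 0.0301 = 0.5708 ≈ 0.571

0.571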